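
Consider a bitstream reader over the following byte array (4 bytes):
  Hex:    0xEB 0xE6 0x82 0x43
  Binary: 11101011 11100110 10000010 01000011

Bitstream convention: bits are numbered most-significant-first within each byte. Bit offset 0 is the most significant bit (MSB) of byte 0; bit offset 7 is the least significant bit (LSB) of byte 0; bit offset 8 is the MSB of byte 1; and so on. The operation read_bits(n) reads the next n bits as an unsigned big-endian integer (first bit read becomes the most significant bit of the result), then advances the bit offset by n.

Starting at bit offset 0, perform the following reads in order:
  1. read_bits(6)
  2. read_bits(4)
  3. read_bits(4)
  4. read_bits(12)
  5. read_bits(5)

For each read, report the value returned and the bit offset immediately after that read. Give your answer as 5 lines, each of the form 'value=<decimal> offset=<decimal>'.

Read 1: bits[0:6] width=6 -> value=58 (bin 111010); offset now 6 = byte 0 bit 6; 26 bits remain
Read 2: bits[6:10] width=4 -> value=15 (bin 1111); offset now 10 = byte 1 bit 2; 22 bits remain
Read 3: bits[10:14] width=4 -> value=9 (bin 1001); offset now 14 = byte 1 bit 6; 18 bits remain
Read 4: bits[14:26] width=12 -> value=2569 (bin 101000001001); offset now 26 = byte 3 bit 2; 6 bits remain
Read 5: bits[26:31] width=5 -> value=1 (bin 00001); offset now 31 = byte 3 bit 7; 1 bits remain

Answer: value=58 offset=6
value=15 offset=10
value=9 offset=14
value=2569 offset=26
value=1 offset=31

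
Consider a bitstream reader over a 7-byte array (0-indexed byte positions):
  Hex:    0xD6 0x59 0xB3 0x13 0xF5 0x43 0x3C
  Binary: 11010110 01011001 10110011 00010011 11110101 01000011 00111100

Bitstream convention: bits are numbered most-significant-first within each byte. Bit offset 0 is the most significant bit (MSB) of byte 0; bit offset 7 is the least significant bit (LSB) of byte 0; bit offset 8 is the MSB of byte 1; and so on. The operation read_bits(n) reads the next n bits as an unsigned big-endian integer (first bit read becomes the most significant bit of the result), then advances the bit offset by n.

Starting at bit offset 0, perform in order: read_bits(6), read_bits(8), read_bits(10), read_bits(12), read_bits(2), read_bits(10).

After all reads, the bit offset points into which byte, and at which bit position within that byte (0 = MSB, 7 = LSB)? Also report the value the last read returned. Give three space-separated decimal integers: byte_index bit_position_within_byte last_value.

Answer: 6 0 323

Derivation:
Read 1: bits[0:6] width=6 -> value=53 (bin 110101); offset now 6 = byte 0 bit 6; 50 bits remain
Read 2: bits[6:14] width=8 -> value=150 (bin 10010110); offset now 14 = byte 1 bit 6; 42 bits remain
Read 3: bits[14:24] width=10 -> value=435 (bin 0110110011); offset now 24 = byte 3 bit 0; 32 bits remain
Read 4: bits[24:36] width=12 -> value=319 (bin 000100111111); offset now 36 = byte 4 bit 4; 20 bits remain
Read 5: bits[36:38] width=2 -> value=1 (bin 01); offset now 38 = byte 4 bit 6; 18 bits remain
Read 6: bits[38:48] width=10 -> value=323 (bin 0101000011); offset now 48 = byte 6 bit 0; 8 bits remain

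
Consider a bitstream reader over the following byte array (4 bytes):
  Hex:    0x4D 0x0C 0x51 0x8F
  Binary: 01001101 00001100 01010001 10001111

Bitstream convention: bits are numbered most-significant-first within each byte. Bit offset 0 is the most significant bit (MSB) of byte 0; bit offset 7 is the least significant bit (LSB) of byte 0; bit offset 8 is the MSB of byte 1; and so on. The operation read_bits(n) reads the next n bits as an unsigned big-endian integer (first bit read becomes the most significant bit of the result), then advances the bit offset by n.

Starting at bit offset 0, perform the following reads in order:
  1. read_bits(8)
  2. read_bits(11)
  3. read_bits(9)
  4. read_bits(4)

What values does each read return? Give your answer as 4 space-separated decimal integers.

Read 1: bits[0:8] width=8 -> value=77 (bin 01001101); offset now 8 = byte 1 bit 0; 24 bits remain
Read 2: bits[8:19] width=11 -> value=98 (bin 00001100010); offset now 19 = byte 2 bit 3; 13 bits remain
Read 3: bits[19:28] width=9 -> value=280 (bin 100011000); offset now 28 = byte 3 bit 4; 4 bits remain
Read 4: bits[28:32] width=4 -> value=15 (bin 1111); offset now 32 = byte 4 bit 0; 0 bits remain

Answer: 77 98 280 15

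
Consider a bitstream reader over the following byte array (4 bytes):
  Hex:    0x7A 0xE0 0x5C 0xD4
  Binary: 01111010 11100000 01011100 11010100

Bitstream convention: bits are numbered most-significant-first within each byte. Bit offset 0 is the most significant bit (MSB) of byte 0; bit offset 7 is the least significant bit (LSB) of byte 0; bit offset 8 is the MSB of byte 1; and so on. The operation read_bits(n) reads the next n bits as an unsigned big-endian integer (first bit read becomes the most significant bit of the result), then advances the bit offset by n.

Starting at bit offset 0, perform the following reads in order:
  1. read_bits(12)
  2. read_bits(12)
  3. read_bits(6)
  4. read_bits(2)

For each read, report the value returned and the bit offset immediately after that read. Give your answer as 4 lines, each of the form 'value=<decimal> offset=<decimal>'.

Read 1: bits[0:12] width=12 -> value=1966 (bin 011110101110); offset now 12 = byte 1 bit 4; 20 bits remain
Read 2: bits[12:24] width=12 -> value=92 (bin 000001011100); offset now 24 = byte 3 bit 0; 8 bits remain
Read 3: bits[24:30] width=6 -> value=53 (bin 110101); offset now 30 = byte 3 bit 6; 2 bits remain
Read 4: bits[30:32] width=2 -> value=0 (bin 00); offset now 32 = byte 4 bit 0; 0 bits remain

Answer: value=1966 offset=12
value=92 offset=24
value=53 offset=30
value=0 offset=32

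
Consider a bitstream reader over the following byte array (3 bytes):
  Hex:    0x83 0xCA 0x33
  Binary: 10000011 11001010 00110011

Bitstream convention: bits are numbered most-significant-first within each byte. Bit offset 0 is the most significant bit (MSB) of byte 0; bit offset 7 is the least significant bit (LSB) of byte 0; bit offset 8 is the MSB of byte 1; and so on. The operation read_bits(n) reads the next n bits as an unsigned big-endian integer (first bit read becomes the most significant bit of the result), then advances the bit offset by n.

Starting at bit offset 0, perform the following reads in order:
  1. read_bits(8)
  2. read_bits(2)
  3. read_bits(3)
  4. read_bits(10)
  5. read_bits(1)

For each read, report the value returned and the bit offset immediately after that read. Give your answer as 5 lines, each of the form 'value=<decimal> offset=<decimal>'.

Read 1: bits[0:8] width=8 -> value=131 (bin 10000011); offset now 8 = byte 1 bit 0; 16 bits remain
Read 2: bits[8:10] width=2 -> value=3 (bin 11); offset now 10 = byte 1 bit 2; 14 bits remain
Read 3: bits[10:13] width=3 -> value=1 (bin 001); offset now 13 = byte 1 bit 5; 11 bits remain
Read 4: bits[13:23] width=10 -> value=281 (bin 0100011001); offset now 23 = byte 2 bit 7; 1 bits remain
Read 5: bits[23:24] width=1 -> value=1 (bin 1); offset now 24 = byte 3 bit 0; 0 bits remain

Answer: value=131 offset=8
value=3 offset=10
value=1 offset=13
value=281 offset=23
value=1 offset=24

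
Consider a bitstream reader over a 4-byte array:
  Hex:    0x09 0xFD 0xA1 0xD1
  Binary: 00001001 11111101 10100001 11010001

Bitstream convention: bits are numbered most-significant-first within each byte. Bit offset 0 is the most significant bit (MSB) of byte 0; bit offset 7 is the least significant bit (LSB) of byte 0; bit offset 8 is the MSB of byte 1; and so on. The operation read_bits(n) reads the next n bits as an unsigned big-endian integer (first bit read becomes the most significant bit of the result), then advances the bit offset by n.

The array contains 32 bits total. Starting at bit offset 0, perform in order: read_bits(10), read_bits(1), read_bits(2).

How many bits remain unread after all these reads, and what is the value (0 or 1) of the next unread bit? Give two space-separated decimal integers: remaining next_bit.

Read 1: bits[0:10] width=10 -> value=39 (bin 0000100111); offset now 10 = byte 1 bit 2; 22 bits remain
Read 2: bits[10:11] width=1 -> value=1 (bin 1); offset now 11 = byte 1 bit 3; 21 bits remain
Read 3: bits[11:13] width=2 -> value=3 (bin 11); offset now 13 = byte 1 bit 5; 19 bits remain

Answer: 19 1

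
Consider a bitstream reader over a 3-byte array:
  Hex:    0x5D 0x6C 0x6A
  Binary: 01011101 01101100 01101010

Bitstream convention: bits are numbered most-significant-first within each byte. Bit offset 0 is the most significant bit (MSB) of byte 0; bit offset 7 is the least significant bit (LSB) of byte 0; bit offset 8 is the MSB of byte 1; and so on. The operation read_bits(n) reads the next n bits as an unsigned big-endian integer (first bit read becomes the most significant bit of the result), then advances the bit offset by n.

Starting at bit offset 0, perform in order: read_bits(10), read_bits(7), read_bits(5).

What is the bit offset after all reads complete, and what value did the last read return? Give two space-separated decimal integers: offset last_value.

Answer: 22 26

Derivation:
Read 1: bits[0:10] width=10 -> value=373 (bin 0101110101); offset now 10 = byte 1 bit 2; 14 bits remain
Read 2: bits[10:17] width=7 -> value=88 (bin 1011000); offset now 17 = byte 2 bit 1; 7 bits remain
Read 3: bits[17:22] width=5 -> value=26 (bin 11010); offset now 22 = byte 2 bit 6; 2 bits remain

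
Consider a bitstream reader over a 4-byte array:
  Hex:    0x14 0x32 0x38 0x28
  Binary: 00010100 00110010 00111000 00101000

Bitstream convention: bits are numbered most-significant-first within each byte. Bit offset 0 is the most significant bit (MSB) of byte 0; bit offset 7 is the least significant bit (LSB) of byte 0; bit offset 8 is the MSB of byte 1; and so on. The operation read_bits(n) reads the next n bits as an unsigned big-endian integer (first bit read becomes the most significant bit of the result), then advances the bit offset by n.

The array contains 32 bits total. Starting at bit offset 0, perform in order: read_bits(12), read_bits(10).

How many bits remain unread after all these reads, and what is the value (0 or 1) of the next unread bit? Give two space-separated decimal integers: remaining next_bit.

Read 1: bits[0:12] width=12 -> value=323 (bin 000101000011); offset now 12 = byte 1 bit 4; 20 bits remain
Read 2: bits[12:22] width=10 -> value=142 (bin 0010001110); offset now 22 = byte 2 bit 6; 10 bits remain

Answer: 10 0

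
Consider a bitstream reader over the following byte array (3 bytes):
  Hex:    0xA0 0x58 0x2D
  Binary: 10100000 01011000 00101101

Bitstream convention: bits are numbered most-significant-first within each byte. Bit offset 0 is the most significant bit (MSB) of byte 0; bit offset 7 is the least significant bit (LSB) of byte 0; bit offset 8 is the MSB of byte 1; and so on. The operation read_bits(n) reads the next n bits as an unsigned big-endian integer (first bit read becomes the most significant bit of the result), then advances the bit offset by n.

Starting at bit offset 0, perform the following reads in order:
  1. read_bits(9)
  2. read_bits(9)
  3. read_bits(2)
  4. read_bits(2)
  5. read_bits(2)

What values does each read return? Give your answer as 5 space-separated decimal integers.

Answer: 320 352 2 3 1

Derivation:
Read 1: bits[0:9] width=9 -> value=320 (bin 101000000); offset now 9 = byte 1 bit 1; 15 bits remain
Read 2: bits[9:18] width=9 -> value=352 (bin 101100000); offset now 18 = byte 2 bit 2; 6 bits remain
Read 3: bits[18:20] width=2 -> value=2 (bin 10); offset now 20 = byte 2 bit 4; 4 bits remain
Read 4: bits[20:22] width=2 -> value=3 (bin 11); offset now 22 = byte 2 bit 6; 2 bits remain
Read 5: bits[22:24] width=2 -> value=1 (bin 01); offset now 24 = byte 3 bit 0; 0 bits remain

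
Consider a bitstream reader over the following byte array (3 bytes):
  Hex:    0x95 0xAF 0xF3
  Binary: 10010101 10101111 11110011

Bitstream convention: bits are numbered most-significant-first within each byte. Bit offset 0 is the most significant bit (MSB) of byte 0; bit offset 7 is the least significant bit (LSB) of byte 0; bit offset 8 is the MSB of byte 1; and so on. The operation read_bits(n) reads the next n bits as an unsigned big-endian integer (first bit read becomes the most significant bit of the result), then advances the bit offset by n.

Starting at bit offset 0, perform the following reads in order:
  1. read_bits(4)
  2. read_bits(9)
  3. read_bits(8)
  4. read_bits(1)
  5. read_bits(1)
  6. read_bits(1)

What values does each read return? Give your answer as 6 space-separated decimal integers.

Read 1: bits[0:4] width=4 -> value=9 (bin 1001); offset now 4 = byte 0 bit 4; 20 bits remain
Read 2: bits[4:13] width=9 -> value=181 (bin 010110101); offset now 13 = byte 1 bit 5; 11 bits remain
Read 3: bits[13:21] width=8 -> value=254 (bin 11111110); offset now 21 = byte 2 bit 5; 3 bits remain
Read 4: bits[21:22] width=1 -> value=0 (bin 0); offset now 22 = byte 2 bit 6; 2 bits remain
Read 5: bits[22:23] width=1 -> value=1 (bin 1); offset now 23 = byte 2 bit 7; 1 bits remain
Read 6: bits[23:24] width=1 -> value=1 (bin 1); offset now 24 = byte 3 bit 0; 0 bits remain

Answer: 9 181 254 0 1 1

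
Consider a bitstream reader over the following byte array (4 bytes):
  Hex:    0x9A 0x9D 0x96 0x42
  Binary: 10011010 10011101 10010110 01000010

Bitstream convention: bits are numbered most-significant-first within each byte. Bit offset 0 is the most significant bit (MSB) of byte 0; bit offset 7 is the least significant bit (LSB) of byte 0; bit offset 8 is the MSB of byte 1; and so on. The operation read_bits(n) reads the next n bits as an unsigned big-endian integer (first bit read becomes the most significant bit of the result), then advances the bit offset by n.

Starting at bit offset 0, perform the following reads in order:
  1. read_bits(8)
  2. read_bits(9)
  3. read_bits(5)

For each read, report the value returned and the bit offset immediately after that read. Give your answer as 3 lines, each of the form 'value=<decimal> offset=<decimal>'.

Read 1: bits[0:8] width=8 -> value=154 (bin 10011010); offset now 8 = byte 1 bit 0; 24 bits remain
Read 2: bits[8:17] width=9 -> value=315 (bin 100111011); offset now 17 = byte 2 bit 1; 15 bits remain
Read 3: bits[17:22] width=5 -> value=5 (bin 00101); offset now 22 = byte 2 bit 6; 10 bits remain

Answer: value=154 offset=8
value=315 offset=17
value=5 offset=22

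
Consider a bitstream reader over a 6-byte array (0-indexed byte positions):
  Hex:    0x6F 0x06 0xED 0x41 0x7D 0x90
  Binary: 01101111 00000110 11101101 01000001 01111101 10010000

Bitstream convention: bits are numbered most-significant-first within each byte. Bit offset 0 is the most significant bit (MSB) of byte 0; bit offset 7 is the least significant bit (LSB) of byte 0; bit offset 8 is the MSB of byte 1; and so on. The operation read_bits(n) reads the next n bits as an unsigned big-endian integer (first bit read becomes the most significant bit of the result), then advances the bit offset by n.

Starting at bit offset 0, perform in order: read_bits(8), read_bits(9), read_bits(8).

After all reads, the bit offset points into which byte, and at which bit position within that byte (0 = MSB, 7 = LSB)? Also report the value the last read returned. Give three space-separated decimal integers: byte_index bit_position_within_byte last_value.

Answer: 3 1 218

Derivation:
Read 1: bits[0:8] width=8 -> value=111 (bin 01101111); offset now 8 = byte 1 bit 0; 40 bits remain
Read 2: bits[8:17] width=9 -> value=13 (bin 000001101); offset now 17 = byte 2 bit 1; 31 bits remain
Read 3: bits[17:25] width=8 -> value=218 (bin 11011010); offset now 25 = byte 3 bit 1; 23 bits remain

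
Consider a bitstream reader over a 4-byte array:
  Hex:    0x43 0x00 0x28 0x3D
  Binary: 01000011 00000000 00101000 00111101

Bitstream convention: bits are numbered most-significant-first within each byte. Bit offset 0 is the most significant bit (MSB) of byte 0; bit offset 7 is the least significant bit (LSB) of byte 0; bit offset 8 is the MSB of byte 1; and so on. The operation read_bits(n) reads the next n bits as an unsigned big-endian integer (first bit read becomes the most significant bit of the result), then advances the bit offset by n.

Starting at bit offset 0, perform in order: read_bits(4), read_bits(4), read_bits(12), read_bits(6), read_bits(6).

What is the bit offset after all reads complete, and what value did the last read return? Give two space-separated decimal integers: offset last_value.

Answer: 32 61

Derivation:
Read 1: bits[0:4] width=4 -> value=4 (bin 0100); offset now 4 = byte 0 bit 4; 28 bits remain
Read 2: bits[4:8] width=4 -> value=3 (bin 0011); offset now 8 = byte 1 bit 0; 24 bits remain
Read 3: bits[8:20] width=12 -> value=2 (bin 000000000010); offset now 20 = byte 2 bit 4; 12 bits remain
Read 4: bits[20:26] width=6 -> value=32 (bin 100000); offset now 26 = byte 3 bit 2; 6 bits remain
Read 5: bits[26:32] width=6 -> value=61 (bin 111101); offset now 32 = byte 4 bit 0; 0 bits remain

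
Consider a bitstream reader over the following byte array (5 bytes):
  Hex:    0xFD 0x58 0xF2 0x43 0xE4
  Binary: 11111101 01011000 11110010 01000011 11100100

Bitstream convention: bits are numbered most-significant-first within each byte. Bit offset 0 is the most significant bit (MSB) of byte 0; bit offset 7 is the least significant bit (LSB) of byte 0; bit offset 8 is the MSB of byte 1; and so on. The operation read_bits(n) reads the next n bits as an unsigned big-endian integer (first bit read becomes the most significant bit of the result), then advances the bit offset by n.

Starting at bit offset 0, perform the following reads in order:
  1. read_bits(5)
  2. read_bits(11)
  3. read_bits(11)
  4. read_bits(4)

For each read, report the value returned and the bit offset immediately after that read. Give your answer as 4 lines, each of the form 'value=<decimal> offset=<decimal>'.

Read 1: bits[0:5] width=5 -> value=31 (bin 11111); offset now 5 = byte 0 bit 5; 35 bits remain
Read 2: bits[5:16] width=11 -> value=1368 (bin 10101011000); offset now 16 = byte 2 bit 0; 24 bits remain
Read 3: bits[16:27] width=11 -> value=1938 (bin 11110010010); offset now 27 = byte 3 bit 3; 13 bits remain
Read 4: bits[27:31] width=4 -> value=1 (bin 0001); offset now 31 = byte 3 bit 7; 9 bits remain

Answer: value=31 offset=5
value=1368 offset=16
value=1938 offset=27
value=1 offset=31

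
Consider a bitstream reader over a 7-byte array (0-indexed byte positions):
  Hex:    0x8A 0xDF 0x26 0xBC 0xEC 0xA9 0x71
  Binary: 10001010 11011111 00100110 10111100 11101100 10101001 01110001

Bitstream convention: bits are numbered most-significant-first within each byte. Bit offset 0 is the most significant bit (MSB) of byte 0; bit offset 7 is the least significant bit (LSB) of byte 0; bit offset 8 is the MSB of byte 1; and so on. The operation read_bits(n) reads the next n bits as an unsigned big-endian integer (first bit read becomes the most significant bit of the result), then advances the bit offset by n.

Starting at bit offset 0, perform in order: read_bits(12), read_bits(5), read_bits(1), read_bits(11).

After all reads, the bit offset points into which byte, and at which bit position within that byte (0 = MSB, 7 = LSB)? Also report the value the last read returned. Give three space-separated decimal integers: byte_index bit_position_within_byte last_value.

Read 1: bits[0:12] width=12 -> value=2221 (bin 100010101101); offset now 12 = byte 1 bit 4; 44 bits remain
Read 2: bits[12:17] width=5 -> value=30 (bin 11110); offset now 17 = byte 2 bit 1; 39 bits remain
Read 3: bits[17:18] width=1 -> value=0 (bin 0); offset now 18 = byte 2 bit 2; 38 bits remain
Read 4: bits[18:29] width=11 -> value=1239 (bin 10011010111); offset now 29 = byte 3 bit 5; 27 bits remain

Answer: 3 5 1239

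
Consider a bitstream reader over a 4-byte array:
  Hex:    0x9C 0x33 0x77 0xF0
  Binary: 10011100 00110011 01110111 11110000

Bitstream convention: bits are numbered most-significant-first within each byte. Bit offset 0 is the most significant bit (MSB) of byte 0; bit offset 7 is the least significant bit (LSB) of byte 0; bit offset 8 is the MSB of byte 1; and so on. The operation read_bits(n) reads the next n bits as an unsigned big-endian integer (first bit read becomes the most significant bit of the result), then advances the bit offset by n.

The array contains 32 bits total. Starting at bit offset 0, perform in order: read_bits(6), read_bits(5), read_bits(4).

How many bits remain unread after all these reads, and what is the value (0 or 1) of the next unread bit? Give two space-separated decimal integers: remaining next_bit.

Answer: 17 1

Derivation:
Read 1: bits[0:6] width=6 -> value=39 (bin 100111); offset now 6 = byte 0 bit 6; 26 bits remain
Read 2: bits[6:11] width=5 -> value=1 (bin 00001); offset now 11 = byte 1 bit 3; 21 bits remain
Read 3: bits[11:15] width=4 -> value=9 (bin 1001); offset now 15 = byte 1 bit 7; 17 bits remain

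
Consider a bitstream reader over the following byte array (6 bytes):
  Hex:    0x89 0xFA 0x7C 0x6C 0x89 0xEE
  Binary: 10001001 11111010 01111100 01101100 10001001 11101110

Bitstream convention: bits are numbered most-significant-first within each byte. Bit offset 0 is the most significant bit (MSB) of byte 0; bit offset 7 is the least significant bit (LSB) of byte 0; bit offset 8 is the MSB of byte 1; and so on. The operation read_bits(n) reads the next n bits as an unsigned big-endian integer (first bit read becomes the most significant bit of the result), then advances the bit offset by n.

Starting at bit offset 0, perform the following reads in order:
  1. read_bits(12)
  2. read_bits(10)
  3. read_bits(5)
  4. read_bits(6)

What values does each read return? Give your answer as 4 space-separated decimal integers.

Answer: 2207 671 3 25

Derivation:
Read 1: bits[0:12] width=12 -> value=2207 (bin 100010011111); offset now 12 = byte 1 bit 4; 36 bits remain
Read 2: bits[12:22] width=10 -> value=671 (bin 1010011111); offset now 22 = byte 2 bit 6; 26 bits remain
Read 3: bits[22:27] width=5 -> value=3 (bin 00011); offset now 27 = byte 3 bit 3; 21 bits remain
Read 4: bits[27:33] width=6 -> value=25 (bin 011001); offset now 33 = byte 4 bit 1; 15 bits remain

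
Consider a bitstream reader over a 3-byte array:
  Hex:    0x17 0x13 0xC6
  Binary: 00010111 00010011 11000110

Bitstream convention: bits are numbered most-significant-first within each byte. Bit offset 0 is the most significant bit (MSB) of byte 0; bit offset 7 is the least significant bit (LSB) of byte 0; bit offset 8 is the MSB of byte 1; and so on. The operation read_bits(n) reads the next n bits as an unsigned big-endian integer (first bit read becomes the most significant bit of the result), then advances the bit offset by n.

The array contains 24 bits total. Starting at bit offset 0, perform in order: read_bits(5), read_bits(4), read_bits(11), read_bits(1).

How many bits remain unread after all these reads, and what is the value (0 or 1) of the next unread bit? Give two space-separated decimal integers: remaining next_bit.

Answer: 3 1

Derivation:
Read 1: bits[0:5] width=5 -> value=2 (bin 00010); offset now 5 = byte 0 bit 5; 19 bits remain
Read 2: bits[5:9] width=4 -> value=14 (bin 1110); offset now 9 = byte 1 bit 1; 15 bits remain
Read 3: bits[9:20] width=11 -> value=316 (bin 00100111100); offset now 20 = byte 2 bit 4; 4 bits remain
Read 4: bits[20:21] width=1 -> value=0 (bin 0); offset now 21 = byte 2 bit 5; 3 bits remain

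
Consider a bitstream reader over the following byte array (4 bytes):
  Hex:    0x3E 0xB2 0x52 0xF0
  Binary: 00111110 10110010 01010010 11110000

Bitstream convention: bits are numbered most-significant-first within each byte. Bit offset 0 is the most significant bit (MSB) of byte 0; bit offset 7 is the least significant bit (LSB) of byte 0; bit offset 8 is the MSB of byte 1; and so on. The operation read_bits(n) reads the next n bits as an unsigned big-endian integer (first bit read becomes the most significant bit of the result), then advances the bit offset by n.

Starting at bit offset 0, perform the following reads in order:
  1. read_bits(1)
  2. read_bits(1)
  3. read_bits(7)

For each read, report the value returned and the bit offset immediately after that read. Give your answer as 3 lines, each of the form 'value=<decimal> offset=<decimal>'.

Read 1: bits[0:1] width=1 -> value=0 (bin 0); offset now 1 = byte 0 bit 1; 31 bits remain
Read 2: bits[1:2] width=1 -> value=0 (bin 0); offset now 2 = byte 0 bit 2; 30 bits remain
Read 3: bits[2:9] width=7 -> value=125 (bin 1111101); offset now 9 = byte 1 bit 1; 23 bits remain

Answer: value=0 offset=1
value=0 offset=2
value=125 offset=9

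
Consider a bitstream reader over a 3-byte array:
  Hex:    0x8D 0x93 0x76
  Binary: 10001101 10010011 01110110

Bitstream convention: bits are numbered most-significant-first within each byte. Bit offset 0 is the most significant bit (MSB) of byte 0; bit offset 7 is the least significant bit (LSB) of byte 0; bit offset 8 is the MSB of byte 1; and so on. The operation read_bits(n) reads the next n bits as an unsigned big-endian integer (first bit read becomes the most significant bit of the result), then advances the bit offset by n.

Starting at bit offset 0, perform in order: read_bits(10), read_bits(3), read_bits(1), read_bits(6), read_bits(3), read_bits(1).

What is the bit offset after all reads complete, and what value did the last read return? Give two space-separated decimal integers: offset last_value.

Read 1: bits[0:10] width=10 -> value=566 (bin 1000110110); offset now 10 = byte 1 bit 2; 14 bits remain
Read 2: bits[10:13] width=3 -> value=2 (bin 010); offset now 13 = byte 1 bit 5; 11 bits remain
Read 3: bits[13:14] width=1 -> value=0 (bin 0); offset now 14 = byte 1 bit 6; 10 bits remain
Read 4: bits[14:20] width=6 -> value=55 (bin 110111); offset now 20 = byte 2 bit 4; 4 bits remain
Read 5: bits[20:23] width=3 -> value=3 (bin 011); offset now 23 = byte 2 bit 7; 1 bits remain
Read 6: bits[23:24] width=1 -> value=0 (bin 0); offset now 24 = byte 3 bit 0; 0 bits remain

Answer: 24 0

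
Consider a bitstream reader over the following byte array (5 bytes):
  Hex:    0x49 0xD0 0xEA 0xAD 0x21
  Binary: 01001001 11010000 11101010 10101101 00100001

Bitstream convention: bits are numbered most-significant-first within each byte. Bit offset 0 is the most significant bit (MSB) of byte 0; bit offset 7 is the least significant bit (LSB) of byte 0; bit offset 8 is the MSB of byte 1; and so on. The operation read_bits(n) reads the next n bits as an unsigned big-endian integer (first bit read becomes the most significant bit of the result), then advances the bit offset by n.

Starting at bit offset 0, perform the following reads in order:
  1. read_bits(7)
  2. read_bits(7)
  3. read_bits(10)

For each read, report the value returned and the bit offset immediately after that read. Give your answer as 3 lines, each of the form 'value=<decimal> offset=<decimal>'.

Answer: value=36 offset=7
value=116 offset=14
value=234 offset=24

Derivation:
Read 1: bits[0:7] width=7 -> value=36 (bin 0100100); offset now 7 = byte 0 bit 7; 33 bits remain
Read 2: bits[7:14] width=7 -> value=116 (bin 1110100); offset now 14 = byte 1 bit 6; 26 bits remain
Read 3: bits[14:24] width=10 -> value=234 (bin 0011101010); offset now 24 = byte 3 bit 0; 16 bits remain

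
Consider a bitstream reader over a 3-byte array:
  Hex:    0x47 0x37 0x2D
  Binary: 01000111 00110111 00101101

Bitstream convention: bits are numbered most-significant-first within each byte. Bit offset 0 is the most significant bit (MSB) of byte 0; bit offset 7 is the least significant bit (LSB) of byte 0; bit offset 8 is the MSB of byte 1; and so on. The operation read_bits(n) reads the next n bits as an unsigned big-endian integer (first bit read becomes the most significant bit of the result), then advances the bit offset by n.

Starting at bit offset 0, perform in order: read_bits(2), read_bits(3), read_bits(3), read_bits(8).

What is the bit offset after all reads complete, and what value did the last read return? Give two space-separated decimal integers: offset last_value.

Answer: 16 55

Derivation:
Read 1: bits[0:2] width=2 -> value=1 (bin 01); offset now 2 = byte 0 bit 2; 22 bits remain
Read 2: bits[2:5] width=3 -> value=0 (bin 000); offset now 5 = byte 0 bit 5; 19 bits remain
Read 3: bits[5:8] width=3 -> value=7 (bin 111); offset now 8 = byte 1 bit 0; 16 bits remain
Read 4: bits[8:16] width=8 -> value=55 (bin 00110111); offset now 16 = byte 2 bit 0; 8 bits remain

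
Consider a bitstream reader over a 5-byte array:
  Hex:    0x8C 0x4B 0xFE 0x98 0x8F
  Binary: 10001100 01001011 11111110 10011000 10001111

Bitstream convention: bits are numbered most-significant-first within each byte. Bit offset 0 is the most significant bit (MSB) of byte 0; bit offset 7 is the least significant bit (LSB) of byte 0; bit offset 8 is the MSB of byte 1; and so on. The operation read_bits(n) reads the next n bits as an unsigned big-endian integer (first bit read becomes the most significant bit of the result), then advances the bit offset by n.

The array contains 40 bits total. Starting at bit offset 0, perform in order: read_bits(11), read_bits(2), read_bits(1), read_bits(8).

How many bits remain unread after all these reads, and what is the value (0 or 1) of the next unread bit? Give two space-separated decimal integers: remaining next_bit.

Answer: 18 1

Derivation:
Read 1: bits[0:11] width=11 -> value=1122 (bin 10001100010); offset now 11 = byte 1 bit 3; 29 bits remain
Read 2: bits[11:13] width=2 -> value=1 (bin 01); offset now 13 = byte 1 bit 5; 27 bits remain
Read 3: bits[13:14] width=1 -> value=0 (bin 0); offset now 14 = byte 1 bit 6; 26 bits remain
Read 4: bits[14:22] width=8 -> value=255 (bin 11111111); offset now 22 = byte 2 bit 6; 18 bits remain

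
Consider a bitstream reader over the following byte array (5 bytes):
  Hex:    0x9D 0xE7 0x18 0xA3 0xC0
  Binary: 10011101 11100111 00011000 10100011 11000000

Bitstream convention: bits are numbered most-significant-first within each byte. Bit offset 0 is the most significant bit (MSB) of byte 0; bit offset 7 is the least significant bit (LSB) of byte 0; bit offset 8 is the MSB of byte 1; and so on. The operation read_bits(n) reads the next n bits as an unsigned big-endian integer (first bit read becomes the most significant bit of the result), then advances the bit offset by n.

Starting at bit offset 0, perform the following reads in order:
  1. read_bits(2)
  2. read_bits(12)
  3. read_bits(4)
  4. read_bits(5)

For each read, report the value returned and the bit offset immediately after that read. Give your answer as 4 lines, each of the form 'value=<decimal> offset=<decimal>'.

Read 1: bits[0:2] width=2 -> value=2 (bin 10); offset now 2 = byte 0 bit 2; 38 bits remain
Read 2: bits[2:14] width=12 -> value=1913 (bin 011101111001); offset now 14 = byte 1 bit 6; 26 bits remain
Read 3: bits[14:18] width=4 -> value=12 (bin 1100); offset now 18 = byte 2 bit 2; 22 bits remain
Read 4: bits[18:23] width=5 -> value=12 (bin 01100); offset now 23 = byte 2 bit 7; 17 bits remain

Answer: value=2 offset=2
value=1913 offset=14
value=12 offset=18
value=12 offset=23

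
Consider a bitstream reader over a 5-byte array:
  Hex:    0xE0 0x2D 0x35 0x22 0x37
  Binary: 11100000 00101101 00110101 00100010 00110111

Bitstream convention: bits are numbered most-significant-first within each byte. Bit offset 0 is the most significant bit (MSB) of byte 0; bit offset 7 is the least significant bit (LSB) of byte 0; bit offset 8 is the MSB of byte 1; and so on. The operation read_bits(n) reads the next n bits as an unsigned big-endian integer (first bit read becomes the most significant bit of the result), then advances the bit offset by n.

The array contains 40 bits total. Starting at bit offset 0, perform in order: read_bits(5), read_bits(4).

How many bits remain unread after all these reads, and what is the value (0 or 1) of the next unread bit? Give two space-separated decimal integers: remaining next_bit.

Answer: 31 0

Derivation:
Read 1: bits[0:5] width=5 -> value=28 (bin 11100); offset now 5 = byte 0 bit 5; 35 bits remain
Read 2: bits[5:9] width=4 -> value=0 (bin 0000); offset now 9 = byte 1 bit 1; 31 bits remain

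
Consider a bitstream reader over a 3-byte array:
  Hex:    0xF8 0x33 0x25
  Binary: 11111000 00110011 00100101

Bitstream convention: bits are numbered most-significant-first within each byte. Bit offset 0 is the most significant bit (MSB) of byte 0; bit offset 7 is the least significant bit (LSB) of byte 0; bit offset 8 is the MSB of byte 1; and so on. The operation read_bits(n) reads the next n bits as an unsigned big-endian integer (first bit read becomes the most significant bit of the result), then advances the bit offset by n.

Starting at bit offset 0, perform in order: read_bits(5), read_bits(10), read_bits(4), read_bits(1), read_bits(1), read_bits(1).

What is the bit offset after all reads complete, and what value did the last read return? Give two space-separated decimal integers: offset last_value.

Read 1: bits[0:5] width=5 -> value=31 (bin 11111); offset now 5 = byte 0 bit 5; 19 bits remain
Read 2: bits[5:15] width=10 -> value=25 (bin 0000011001); offset now 15 = byte 1 bit 7; 9 bits remain
Read 3: bits[15:19] width=4 -> value=9 (bin 1001); offset now 19 = byte 2 bit 3; 5 bits remain
Read 4: bits[19:20] width=1 -> value=0 (bin 0); offset now 20 = byte 2 bit 4; 4 bits remain
Read 5: bits[20:21] width=1 -> value=0 (bin 0); offset now 21 = byte 2 bit 5; 3 bits remain
Read 6: bits[21:22] width=1 -> value=1 (bin 1); offset now 22 = byte 2 bit 6; 2 bits remain

Answer: 22 1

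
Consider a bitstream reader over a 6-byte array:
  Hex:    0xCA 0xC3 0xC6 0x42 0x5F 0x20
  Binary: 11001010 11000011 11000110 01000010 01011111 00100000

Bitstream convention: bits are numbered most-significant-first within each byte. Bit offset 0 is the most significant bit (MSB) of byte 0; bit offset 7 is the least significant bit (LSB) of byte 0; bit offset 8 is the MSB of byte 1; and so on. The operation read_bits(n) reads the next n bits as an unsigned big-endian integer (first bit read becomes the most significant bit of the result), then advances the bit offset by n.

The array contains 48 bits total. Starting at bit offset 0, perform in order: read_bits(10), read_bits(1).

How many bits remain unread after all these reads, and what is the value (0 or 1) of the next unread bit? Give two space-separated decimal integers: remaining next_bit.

Answer: 37 0

Derivation:
Read 1: bits[0:10] width=10 -> value=811 (bin 1100101011); offset now 10 = byte 1 bit 2; 38 bits remain
Read 2: bits[10:11] width=1 -> value=0 (bin 0); offset now 11 = byte 1 bit 3; 37 bits remain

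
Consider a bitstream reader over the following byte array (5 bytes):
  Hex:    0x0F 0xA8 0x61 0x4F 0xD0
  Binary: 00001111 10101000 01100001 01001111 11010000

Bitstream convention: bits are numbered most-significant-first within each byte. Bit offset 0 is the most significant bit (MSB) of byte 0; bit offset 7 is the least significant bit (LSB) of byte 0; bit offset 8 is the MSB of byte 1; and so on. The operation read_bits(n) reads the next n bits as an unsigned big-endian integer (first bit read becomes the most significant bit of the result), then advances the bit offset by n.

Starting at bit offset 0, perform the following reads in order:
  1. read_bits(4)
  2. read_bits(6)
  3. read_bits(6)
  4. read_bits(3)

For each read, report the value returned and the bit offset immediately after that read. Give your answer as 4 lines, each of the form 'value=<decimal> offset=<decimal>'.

Read 1: bits[0:4] width=4 -> value=0 (bin 0000); offset now 4 = byte 0 bit 4; 36 bits remain
Read 2: bits[4:10] width=6 -> value=62 (bin 111110); offset now 10 = byte 1 bit 2; 30 bits remain
Read 3: bits[10:16] width=6 -> value=40 (bin 101000); offset now 16 = byte 2 bit 0; 24 bits remain
Read 4: bits[16:19] width=3 -> value=3 (bin 011); offset now 19 = byte 2 bit 3; 21 bits remain

Answer: value=0 offset=4
value=62 offset=10
value=40 offset=16
value=3 offset=19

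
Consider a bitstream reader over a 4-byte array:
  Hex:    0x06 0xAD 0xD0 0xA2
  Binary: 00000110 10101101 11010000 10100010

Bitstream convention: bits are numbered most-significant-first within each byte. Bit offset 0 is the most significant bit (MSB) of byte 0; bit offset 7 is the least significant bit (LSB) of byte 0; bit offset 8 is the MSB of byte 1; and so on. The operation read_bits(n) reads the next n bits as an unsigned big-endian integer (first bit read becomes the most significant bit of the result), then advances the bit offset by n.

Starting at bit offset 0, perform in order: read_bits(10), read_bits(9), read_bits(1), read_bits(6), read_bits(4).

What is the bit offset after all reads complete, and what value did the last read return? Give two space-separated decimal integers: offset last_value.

Read 1: bits[0:10] width=10 -> value=26 (bin 0000011010); offset now 10 = byte 1 bit 2; 22 bits remain
Read 2: bits[10:19] width=9 -> value=366 (bin 101101110); offset now 19 = byte 2 bit 3; 13 bits remain
Read 3: bits[19:20] width=1 -> value=1 (bin 1); offset now 20 = byte 2 bit 4; 12 bits remain
Read 4: bits[20:26] width=6 -> value=2 (bin 000010); offset now 26 = byte 3 bit 2; 6 bits remain
Read 5: bits[26:30] width=4 -> value=8 (bin 1000); offset now 30 = byte 3 bit 6; 2 bits remain

Answer: 30 8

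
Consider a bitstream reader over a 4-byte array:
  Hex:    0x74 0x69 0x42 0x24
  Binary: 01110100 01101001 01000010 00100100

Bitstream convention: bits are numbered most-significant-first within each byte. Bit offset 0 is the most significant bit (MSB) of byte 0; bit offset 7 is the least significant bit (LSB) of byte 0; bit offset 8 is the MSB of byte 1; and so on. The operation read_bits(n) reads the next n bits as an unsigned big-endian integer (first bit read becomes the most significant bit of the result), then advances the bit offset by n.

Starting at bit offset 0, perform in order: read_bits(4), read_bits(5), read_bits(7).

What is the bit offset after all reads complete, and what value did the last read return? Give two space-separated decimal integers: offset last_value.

Read 1: bits[0:4] width=4 -> value=7 (bin 0111); offset now 4 = byte 0 bit 4; 28 bits remain
Read 2: bits[4:9] width=5 -> value=8 (bin 01000); offset now 9 = byte 1 bit 1; 23 bits remain
Read 3: bits[9:16] width=7 -> value=105 (bin 1101001); offset now 16 = byte 2 bit 0; 16 bits remain

Answer: 16 105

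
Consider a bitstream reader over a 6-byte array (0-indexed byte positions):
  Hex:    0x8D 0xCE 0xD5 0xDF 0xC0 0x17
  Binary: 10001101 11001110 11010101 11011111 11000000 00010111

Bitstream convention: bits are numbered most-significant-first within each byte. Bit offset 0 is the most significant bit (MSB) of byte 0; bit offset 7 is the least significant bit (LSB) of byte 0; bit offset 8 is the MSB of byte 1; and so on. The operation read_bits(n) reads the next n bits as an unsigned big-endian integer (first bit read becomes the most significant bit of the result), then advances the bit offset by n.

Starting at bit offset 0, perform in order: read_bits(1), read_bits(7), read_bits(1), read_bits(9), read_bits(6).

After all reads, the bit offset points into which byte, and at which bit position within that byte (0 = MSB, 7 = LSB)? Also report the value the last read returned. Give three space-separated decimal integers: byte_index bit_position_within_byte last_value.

Answer: 3 0 21

Derivation:
Read 1: bits[0:1] width=1 -> value=1 (bin 1); offset now 1 = byte 0 bit 1; 47 bits remain
Read 2: bits[1:8] width=7 -> value=13 (bin 0001101); offset now 8 = byte 1 bit 0; 40 bits remain
Read 3: bits[8:9] width=1 -> value=1 (bin 1); offset now 9 = byte 1 bit 1; 39 bits remain
Read 4: bits[9:18] width=9 -> value=315 (bin 100111011); offset now 18 = byte 2 bit 2; 30 bits remain
Read 5: bits[18:24] width=6 -> value=21 (bin 010101); offset now 24 = byte 3 bit 0; 24 bits remain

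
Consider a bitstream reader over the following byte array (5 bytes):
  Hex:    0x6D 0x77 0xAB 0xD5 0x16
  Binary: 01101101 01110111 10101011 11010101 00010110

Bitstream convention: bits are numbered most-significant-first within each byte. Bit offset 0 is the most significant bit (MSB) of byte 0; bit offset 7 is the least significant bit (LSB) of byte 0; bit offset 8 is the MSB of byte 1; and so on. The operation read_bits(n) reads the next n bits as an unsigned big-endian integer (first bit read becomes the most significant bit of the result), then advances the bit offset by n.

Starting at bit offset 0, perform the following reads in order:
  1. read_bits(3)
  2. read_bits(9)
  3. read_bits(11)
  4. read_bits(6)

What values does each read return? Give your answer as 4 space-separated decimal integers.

Read 1: bits[0:3] width=3 -> value=3 (bin 011); offset now 3 = byte 0 bit 3; 37 bits remain
Read 2: bits[3:12] width=9 -> value=215 (bin 011010111); offset now 12 = byte 1 bit 4; 28 bits remain
Read 3: bits[12:23] width=11 -> value=981 (bin 01111010101); offset now 23 = byte 2 bit 7; 17 bits remain
Read 4: bits[23:29] width=6 -> value=58 (bin 111010); offset now 29 = byte 3 bit 5; 11 bits remain

Answer: 3 215 981 58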